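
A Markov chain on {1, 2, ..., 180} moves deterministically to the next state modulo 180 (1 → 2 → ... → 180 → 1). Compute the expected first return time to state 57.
E[T_57 | X_0 = 57] = 180

The chain cycles deterministically, so starting at state 57 it returns in exactly 180 steps. Equivalently, the stationary distribution is uniform π_j = 1/180 for every state j, so by Kac's formula E[T_57] = 1/π_57 = 180.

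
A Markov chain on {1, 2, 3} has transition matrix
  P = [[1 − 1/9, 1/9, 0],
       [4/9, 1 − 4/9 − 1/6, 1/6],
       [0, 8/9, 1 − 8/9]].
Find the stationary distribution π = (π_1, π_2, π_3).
π = (64/83, 16/83, 3/83)

This is a birth-death chain on three states, which satisfies detailed balance: π_1 · P_{12} = π_2 · P_{21} and π_2 · P_{23} = π_3 · P_{32}.
From π_1 · 1/9 = π_2 · 4/9: π_2/π_1 = (1/9)/(4/9) = 1/4.
From π_2 · 1/6 = π_3 · 8/9: π_3/π_2 = (1/6)/(8/9) = 3/16.
Take π_1 proportional to 1; then unnormalized π = (1, 1/4, 3/64). Normalize by dividing by the sum 83/64:
  π = (64/83, 16/83, 3/83).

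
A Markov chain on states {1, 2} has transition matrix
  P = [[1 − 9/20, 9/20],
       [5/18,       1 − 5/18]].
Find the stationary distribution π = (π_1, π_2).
π_1 = 50/131, π_2 = 81/131

Solve πP = π with π_1 + π_2 = 1. From πP = π: π_1 · (1 − 9/20) + π_2 · 5/18 = π_1 ⇒ π_2 · 5/18 = π_1 · 9/20 ⇒ π_2/π_1 = (9/20)/(5/18) = 81/50. Together with π_1 + π_2 = 1:
  π_1 = (5/18)/(9/20 + 5/18) = (5/18)/(131/180) = 50/131,
  π_2 = (9/20)/(9/20 + 5/18) = (9/20)/(131/180) = 81/131.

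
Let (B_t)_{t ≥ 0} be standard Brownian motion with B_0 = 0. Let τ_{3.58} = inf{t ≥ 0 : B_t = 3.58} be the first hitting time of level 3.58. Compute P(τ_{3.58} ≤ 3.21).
P(τ_{3.58} ≤ 3.21) = 2(1 − Φ(3.58/√3.21)) = 2(1 − Φ(1.9982)) ≈ 0.0457

By the reflection principle for standard BM, P(τ_b ≤ t) = 2 · P(B_t ≥ b). Since B_t ~ N(0, t), P(B_t ≥ 3.58) = 1 − Φ(3.58/√t) = 1 − Φ(3.58/√3.21) = 1 − Φ(1.9982) ≈ 0.02285. Doubling: P(τ_{3.58} ≤ 3.21) ≈ 2 · 0.02285 = 0.04570 ≈ 0.0457.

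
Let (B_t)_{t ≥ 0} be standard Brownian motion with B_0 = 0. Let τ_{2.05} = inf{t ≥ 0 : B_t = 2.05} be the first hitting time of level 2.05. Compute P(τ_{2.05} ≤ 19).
P(τ_{2.05} ≤ 19) = 2(1 − Φ(2.05/√19)) = 2(1 − Φ(0.4703)) ≈ 0.6381

By the reflection principle for standard BM, P(τ_b ≤ t) = 2 · P(B_t ≥ b). Since B_t ~ N(0, t), P(B_t ≥ 2.05) = 1 − Φ(2.05/√t) = 1 − Φ(2.05/√19) = 1 − Φ(0.4703) ≈ 0.31907. Doubling: P(τ_{2.05} ≤ 19) ≈ 2 · 0.31907 = 0.63814 ≈ 0.6381.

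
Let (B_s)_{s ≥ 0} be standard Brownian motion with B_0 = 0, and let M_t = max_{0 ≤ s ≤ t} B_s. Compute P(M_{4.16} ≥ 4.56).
P(M_{4.16} ≥ 4.56) = 2·P(B_{4.16} ≥ 4.56) = 2(1 − Φ(4.56/√4.16)) ≈ 0.0254

By the reflection principle for Brownian motion, P(M_t ≥ a) = 2 · P(B_t ≥ a) for a ≥ 0. Since B_t ~ N(0, t), P(B_t ≥ 4.56) = 1 − Φ(4.56/√t) = 1 − Φ(4.56/√4.16) = 1 − Φ(2.2357). So
  P(M_{4.16} ≥ 4.56) = 2(1 − Φ(2.2357)) ≈ 0.0254.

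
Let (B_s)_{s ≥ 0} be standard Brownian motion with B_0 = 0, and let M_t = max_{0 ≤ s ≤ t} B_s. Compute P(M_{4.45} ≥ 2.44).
P(M_{4.45} ≥ 2.44) = 2·P(B_{4.45} ≥ 2.44) = 2(1 − Φ(2.44/√4.45)) ≈ 0.2474

By the reflection principle for Brownian motion, P(M_t ≥ a) = 2 · P(B_t ≥ a) for a ≥ 0. Since B_t ~ N(0, t), P(B_t ≥ 2.44) = 1 − Φ(2.44/√t) = 1 − Φ(2.44/√4.45) = 1 − Φ(1.1567). So
  P(M_{4.45} ≥ 2.44) = 2(1 − Φ(1.1567)) ≈ 0.2474.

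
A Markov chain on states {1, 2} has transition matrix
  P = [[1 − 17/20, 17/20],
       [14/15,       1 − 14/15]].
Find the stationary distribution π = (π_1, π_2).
π_1 = 56/107, π_2 = 51/107

Solve πP = π with π_1 + π_2 = 1. From πP = π: π_1 · (1 − 17/20) + π_2 · 14/15 = π_1 ⇒ π_2 · 14/15 = π_1 · 17/20 ⇒ π_2/π_1 = (17/20)/(14/15) = 51/56. Together with π_1 + π_2 = 1:
  π_1 = (14/15)/(17/20 + 14/15) = (14/15)/(107/60) = 56/107,
  π_2 = (17/20)/(17/20 + 14/15) = (17/20)/(107/60) = 51/107.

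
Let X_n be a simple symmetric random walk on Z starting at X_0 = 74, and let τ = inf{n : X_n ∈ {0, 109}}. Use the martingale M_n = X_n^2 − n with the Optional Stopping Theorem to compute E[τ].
E[τ] = 2590

M_n = X_n^2 − n is a martingale (since E[X_{n+1}^2 | F_n] = X_n^2 + 1). By OST (τ has finite mean in a bounded region), E[M_τ] = E[M_0] = X_0^2 − 0 = 74^2 = 5476. Also E[M_τ] = E[X_τ^2] − E[τ]. The walk exits at 0 or 109, with P(hit 109 first) = 74/109, so E[X_τ^2] = 109^2 · 74/109 + 0 = 8066. Thus E[τ] = E[X_τ^2] − E[M_τ] = 8066 − 5476 = 2590 = 74(109 − 74) = 2590.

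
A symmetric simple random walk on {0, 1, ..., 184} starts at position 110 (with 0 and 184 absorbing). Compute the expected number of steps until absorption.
E[τ | X_0 = 110] = 8140

Let v_k = E[τ | X_0 = k]. Boundary: v_0 = v_184 = 0. Recurrence: v_k = 1 + (v_{k-1} + v_{k+1})/2 for 1 ≤ k ≤ 183. The particular solution to v_k − (v_{k-1} + v_{k+1})/2 = 1 is v_k = −k^2. Adding homogeneous solution A + B k and matching boundaries gives v_k = k (184 − k). Substituting k = 110: v_110 = 110 · 74 = 8140.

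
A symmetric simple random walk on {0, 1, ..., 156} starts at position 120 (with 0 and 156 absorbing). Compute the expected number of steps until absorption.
E[τ | X_0 = 120] = 4320

Let v_k = E[τ | X_0 = k]. Boundary: v_0 = v_156 = 0. Recurrence: v_k = 1 + (v_{k-1} + v_{k+1})/2 for 1 ≤ k ≤ 155. The particular solution to v_k − (v_{k-1} + v_{k+1})/2 = 1 is v_k = −k^2. Adding homogeneous solution A + B k and matching boundaries gives v_k = k (156 − k). Substituting k = 120: v_120 = 120 · 36 = 4320.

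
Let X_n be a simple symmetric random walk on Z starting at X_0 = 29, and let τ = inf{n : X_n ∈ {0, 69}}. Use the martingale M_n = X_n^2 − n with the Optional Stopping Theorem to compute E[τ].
E[τ] = 1160

M_n = X_n^2 − n is a martingale (since E[X_{n+1}^2 | F_n] = X_n^2 + 1). By OST (τ has finite mean in a bounded region), E[M_τ] = E[M_0] = X_0^2 − 0 = 29^2 = 841. Also E[M_τ] = E[X_τ^2] − E[τ]. The walk exits at 0 or 69, with P(hit 69 first) = 29/69, so E[X_τ^2] = 69^2 · 29/69 + 0 = 2001. Thus E[τ] = E[X_τ^2] − E[M_τ] = 2001 − 841 = 1160 = 29(69 − 29) = 1160.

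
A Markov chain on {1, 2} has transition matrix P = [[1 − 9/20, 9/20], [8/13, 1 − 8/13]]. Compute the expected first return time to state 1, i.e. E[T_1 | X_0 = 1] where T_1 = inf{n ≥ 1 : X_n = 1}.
E[T_1 | X_0 = 1] = 1/π_1 = 277/160

For an irreducible recurrent Markov chain with stationary distribution π, E[T_i | X_0 = i] = 1/π_i (Kac's formula). Here π_1 = (8/13)/(9/20 + 8/13) = (8/13)/(277/260) = 160/277, so E[T_1 | X_0 = 1] = 1/π_1 = (9/20 + 8/13)/(8/13) = (277/260)/(8/13) = 277/160.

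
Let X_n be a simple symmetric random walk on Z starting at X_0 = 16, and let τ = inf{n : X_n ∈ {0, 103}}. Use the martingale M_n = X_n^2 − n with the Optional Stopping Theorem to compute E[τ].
E[τ] = 1392

M_n = X_n^2 − n is a martingale (since E[X_{n+1}^2 | F_n] = X_n^2 + 1). By OST (τ has finite mean in a bounded region), E[M_τ] = E[M_0] = X_0^2 − 0 = 16^2 = 256. Also E[M_τ] = E[X_τ^2] − E[τ]. The walk exits at 0 or 103, with P(hit 103 first) = 16/103, so E[X_τ^2] = 103^2 · 16/103 + 0 = 1648. Thus E[τ] = E[X_τ^2] − E[M_τ] = 1648 − 256 = 1392 = 16(103 − 16) = 1392.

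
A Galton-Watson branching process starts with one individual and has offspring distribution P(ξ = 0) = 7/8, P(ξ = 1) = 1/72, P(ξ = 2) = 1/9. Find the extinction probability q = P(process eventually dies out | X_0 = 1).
q = 1

Mean offspring μ = 0·7/8 + 1·1/72 + 2·1/9 = 17/72 ≤ 1. For μ ≤ 1 with offspring not concentrated at 1, the Galton-Watson process goes extinct almost surely, so q = 1.
(Algebraic check: The pgf is f(s) = 7/8 + 1/72·s + 1/9·s². The extinction probability q is the smallest fixed point of f in [0, 1]. Setting s = f(s):
  1/9·s² + (1/72 − 1)·s + 7/8 = 0
  1/9·s² − (7/8 + 1/9)·s + 7/8 = 0
which factors as (s − 1)·(1/9·s − 7/8) = 0, giving roots s = 1 and s = (7/8)/(1/9) = 63/8. Since 63/8 ≥ 1, the smallest root in [0, 1] is s = 1.)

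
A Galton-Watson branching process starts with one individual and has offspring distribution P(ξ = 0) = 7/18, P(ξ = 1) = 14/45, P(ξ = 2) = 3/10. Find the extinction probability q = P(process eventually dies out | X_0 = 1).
q = 1

Mean offspring μ = 0·7/18 + 1·14/45 + 2·3/10 = 41/45 ≤ 1. For μ ≤ 1 with offspring not concentrated at 1, the Galton-Watson process goes extinct almost surely, so q = 1.
(Algebraic check: The pgf is f(s) = 7/18 + 14/45·s + 3/10·s². The extinction probability q is the smallest fixed point of f in [0, 1]. Setting s = f(s):
  3/10·s² + (14/45 − 1)·s + 7/18 = 0
  3/10·s² − (7/18 + 3/10)·s + 7/18 = 0
which factors as (s − 1)·(3/10·s − 7/18) = 0, giving roots s = 1 and s = (7/18)/(3/10) = 35/27. Since 35/27 ≥ 1, the smallest root in [0, 1] is s = 1.)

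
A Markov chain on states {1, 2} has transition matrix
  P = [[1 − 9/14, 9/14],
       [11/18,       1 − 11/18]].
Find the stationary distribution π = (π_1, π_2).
π_1 = 77/158, π_2 = 81/158

Solve πP = π with π_1 + π_2 = 1. From πP = π: π_1 · (1 − 9/14) + π_2 · 11/18 = π_1 ⇒ π_2 · 11/18 = π_1 · 9/14 ⇒ π_2/π_1 = (9/14)/(11/18) = 81/77. Together with π_1 + π_2 = 1:
  π_1 = (11/18)/(9/14 + 11/18) = (11/18)/(79/63) = 77/158,
  π_2 = (9/14)/(9/14 + 11/18) = (9/14)/(79/63) = 81/158.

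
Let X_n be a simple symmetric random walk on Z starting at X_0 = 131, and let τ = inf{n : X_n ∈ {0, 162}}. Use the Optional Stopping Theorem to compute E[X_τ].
E[X_τ] = 131

X_n is a martingale and τ is a bounded-mean stopping time (indeed τ is finite a.s. with bounded expectation since the walk is in a bounded region). By the OST, E[X_τ] = E[X_0] = 131. Equivalently: E[X_τ] = 162 · P(hit 162 first) + 0 · P(hit 0 first) = 162 · (131/162) = 131.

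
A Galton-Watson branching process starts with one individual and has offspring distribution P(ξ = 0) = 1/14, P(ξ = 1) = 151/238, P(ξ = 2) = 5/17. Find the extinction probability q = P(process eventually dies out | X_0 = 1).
q = 17/70

The pgf is f(s) = 1/14 + 151/238·s + 5/17·s². The extinction probability q is the smallest fixed point of f in [0, 1]. Setting s = f(s):
  5/17·s² + (151/238 − 1)·s + 1/14 = 0
  5/17·s² − (1/14 + 5/17)·s + 1/14 = 0
which factors as (s − 1)·(5/17·s − 1/14) = 0, giving roots s = 1 and s = (1/14)/(5/17) = 17/70.
Mean offspring μ = 151/238 + 2·5/17 = 291/238 > 1 (supercritical), so q < 1. The extinction probability is the smaller root: q = (1/14)/(5/17) = 17/70.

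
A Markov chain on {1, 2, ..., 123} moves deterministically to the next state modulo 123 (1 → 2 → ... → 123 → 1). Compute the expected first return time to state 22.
E[T_22 | X_0 = 22] = 123

The chain cycles deterministically, so starting at state 22 it returns in exactly 123 steps. Equivalently, the stationary distribution is uniform π_j = 1/123 for every state j, so by Kac's formula E[T_22] = 1/π_22 = 123.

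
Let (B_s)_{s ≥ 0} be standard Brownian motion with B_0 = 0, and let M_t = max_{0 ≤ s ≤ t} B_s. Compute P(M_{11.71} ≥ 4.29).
P(M_{11.71} ≥ 4.29) = 2·P(B_{11.71} ≥ 4.29) = 2(1 − Φ(4.29/√11.71)) ≈ 0.2100

By the reflection principle for Brownian motion, P(M_t ≥ a) = 2 · P(B_t ≥ a) for a ≥ 0. Since B_t ~ N(0, t), P(B_t ≥ 4.29) = 1 − Φ(4.29/√t) = 1 − Φ(4.29/√11.71) = 1 − Φ(1.2537). So
  P(M_{11.71} ≥ 4.29) = 2(1 − Φ(1.2537)) ≈ 0.2100.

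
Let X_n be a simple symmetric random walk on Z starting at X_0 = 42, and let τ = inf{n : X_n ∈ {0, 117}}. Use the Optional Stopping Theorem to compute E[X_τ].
E[X_τ] = 42

X_n is a martingale and τ is a bounded-mean stopping time (indeed τ is finite a.s. with bounded expectation since the walk is in a bounded region). By the OST, E[X_τ] = E[X_0] = 42. Equivalently: E[X_τ] = 117 · P(hit 117 first) + 0 · P(hit 0 first) = 117 · (42/117) = 42.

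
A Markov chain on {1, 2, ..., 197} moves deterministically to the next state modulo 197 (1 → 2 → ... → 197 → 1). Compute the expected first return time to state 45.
E[T_45 | X_0 = 45] = 197

The chain cycles deterministically, so starting at state 45 it returns in exactly 197 steps. Equivalently, the stationary distribution is uniform π_j = 1/197 for every state j, so by Kac's formula E[T_45] = 1/π_45 = 197.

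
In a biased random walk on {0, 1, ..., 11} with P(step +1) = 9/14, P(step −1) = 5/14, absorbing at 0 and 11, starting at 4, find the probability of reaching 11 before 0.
P(hit 11 before 0) = (1 − (5/9)^4) / (1 − (5/9)^11) = 7097925996/7833057871

Let u_k denote P(reach 11 before 0 | start at k). Boundary: u_0 = 0, u_11 = 1. Recurrence: u_k = 9/14·u_{k+1} + 5/14·u_{k-1} for 1 ≤ k ≤ 10. Try u_k = A + B·r^k with r = q/p = (5/14)/(9/14) = 5/9. Substitution satisfies the recurrence; boundary conditions give:
  u_k = (1 − r^k) / (1 − r^N) = (1 − (5/9)^4) / (1 − (5/9)^11) = 7097925996/7833057871.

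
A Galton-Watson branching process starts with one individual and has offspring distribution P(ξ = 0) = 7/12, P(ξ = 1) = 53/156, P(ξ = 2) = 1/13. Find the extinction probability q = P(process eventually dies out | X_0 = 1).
q = 1

Mean offspring μ = 0·7/12 + 1·53/156 + 2·1/13 = 77/156 ≤ 1. For μ ≤ 1 with offspring not concentrated at 1, the Galton-Watson process goes extinct almost surely, so q = 1.
(Algebraic check: The pgf is f(s) = 7/12 + 53/156·s + 1/13·s². The extinction probability q is the smallest fixed point of f in [0, 1]. Setting s = f(s):
  1/13·s² + (53/156 − 1)·s + 7/12 = 0
  1/13·s² − (7/12 + 1/13)·s + 7/12 = 0
which factors as (s − 1)·(1/13·s − 7/12) = 0, giving roots s = 1 and s = (7/12)/(1/13) = 91/12. Since 91/12 ≥ 1, the smallest root in [0, 1] is s = 1.)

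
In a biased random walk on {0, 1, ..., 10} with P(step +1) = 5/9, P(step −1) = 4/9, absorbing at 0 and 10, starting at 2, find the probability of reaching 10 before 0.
P(hit 10 before 0) = (1 − (4/5)^2) / (1 − (4/5)^10) = 390625/968561

Let u_k denote P(reach 10 before 0 | start at k). Boundary: u_0 = 0, u_10 = 1. Recurrence: u_k = 5/9·u_{k+1} + 4/9·u_{k-1} for 1 ≤ k ≤ 9. Try u_k = A + B·r^k with r = q/p = (4/9)/(5/9) = 4/5. Substitution satisfies the recurrence; boundary conditions give:
  u_k = (1 − r^k) / (1 − r^N) = (1 − (4/5)^2) / (1 − (4/5)^10) = 390625/968561.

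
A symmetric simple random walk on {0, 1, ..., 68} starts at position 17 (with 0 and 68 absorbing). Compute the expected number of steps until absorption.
E[τ | X_0 = 17] = 867

Let v_k = E[τ | X_0 = k]. Boundary: v_0 = v_68 = 0. Recurrence: v_k = 1 + (v_{k-1} + v_{k+1})/2 for 1 ≤ k ≤ 67. The particular solution to v_k − (v_{k-1} + v_{k+1})/2 = 1 is v_k = −k^2. Adding homogeneous solution A + B k and matching boundaries gives v_k = k (68 − k). Substituting k = 17: v_17 = 17 · 51 = 867.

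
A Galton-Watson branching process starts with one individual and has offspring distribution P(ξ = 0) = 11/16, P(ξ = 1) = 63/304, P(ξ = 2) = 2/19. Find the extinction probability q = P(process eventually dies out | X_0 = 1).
q = 1

Mean offspring μ = 0·11/16 + 1·63/304 + 2·2/19 = 127/304 ≤ 1. For μ ≤ 1 with offspring not concentrated at 1, the Galton-Watson process goes extinct almost surely, so q = 1.
(Algebraic check: The pgf is f(s) = 11/16 + 63/304·s + 2/19·s². The extinction probability q is the smallest fixed point of f in [0, 1]. Setting s = f(s):
  2/19·s² + (63/304 − 1)·s + 11/16 = 0
  2/19·s² − (11/16 + 2/19)·s + 11/16 = 0
which factors as (s − 1)·(2/19·s − 11/16) = 0, giving roots s = 1 and s = (11/16)/(2/19) = 209/32. Since 209/32 ≥ 1, the smallest root in [0, 1] is s = 1.)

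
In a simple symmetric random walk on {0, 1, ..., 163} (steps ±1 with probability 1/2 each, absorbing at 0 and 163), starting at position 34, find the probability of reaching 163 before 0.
P(hit 163 before 0) = 34/163

Let u_k = P(hit 163 before 0 | start at k). Then u_0 = 0, u_163 = 1, and u_k = u_{k-1}/2 + u_{k+1}/2 for 1 ≤ k ≤ 162. This harmonic recurrence is solved by u_k = k/163, giving u_34 = 34/163.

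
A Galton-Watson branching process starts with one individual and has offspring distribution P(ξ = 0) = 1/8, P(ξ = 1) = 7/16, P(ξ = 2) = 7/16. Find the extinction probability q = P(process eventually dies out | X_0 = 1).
q = 2/7

The pgf is f(s) = 1/8 + 7/16·s + 7/16·s². The extinction probability q is the smallest fixed point of f in [0, 1]. Setting s = f(s):
  7/16·s² + (7/16 − 1)·s + 1/8 = 0
  7/16·s² − (1/8 + 7/16)·s + 1/8 = 0
which factors as (s − 1)·(7/16·s − 1/8) = 0, giving roots s = 1 and s = (1/8)/(7/16) = 2/7.
Mean offspring μ = 7/16 + 2·7/16 = 21/16 > 1 (supercritical), so q < 1. The extinction probability is the smaller root: q = (1/8)/(7/16) = 2/7.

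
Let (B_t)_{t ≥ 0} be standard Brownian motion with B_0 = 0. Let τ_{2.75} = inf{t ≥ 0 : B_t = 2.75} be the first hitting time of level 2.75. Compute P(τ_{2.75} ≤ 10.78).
P(τ_{2.75} ≤ 10.78) = 2(1 − Φ(2.75/√10.78)) = 2(1 − Φ(0.8376)) ≈ 0.4023

By the reflection principle for standard BM, P(τ_b ≤ t) = 2 · P(B_t ≥ b). Since B_t ~ N(0, t), P(B_t ≥ 2.75) = 1 − Φ(2.75/√t) = 1 − Φ(2.75/√10.78) = 1 − Φ(0.8376) ≈ 0.20113. Doubling: P(τ_{2.75} ≤ 10.78) ≈ 2 · 0.20113 = 0.40226 ≈ 0.4023.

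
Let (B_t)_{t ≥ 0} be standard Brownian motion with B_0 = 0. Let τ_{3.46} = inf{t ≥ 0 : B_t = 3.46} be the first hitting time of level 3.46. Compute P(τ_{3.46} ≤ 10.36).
P(τ_{3.46} ≤ 10.36) = 2(1 − Φ(3.46/√10.36)) = 2(1 − Φ(1.0750)) ≈ 0.2824

By the reflection principle for standard BM, P(τ_b ≤ t) = 2 · P(B_t ≥ b). Since B_t ~ N(0, t), P(B_t ≥ 3.46) = 1 − Φ(3.46/√t) = 1 − Φ(3.46/√10.36) = 1 − Φ(1.0750) ≈ 0.14119. Doubling: P(τ_{3.46} ≤ 10.36) ≈ 2 · 0.14119 = 0.28238 ≈ 0.2824.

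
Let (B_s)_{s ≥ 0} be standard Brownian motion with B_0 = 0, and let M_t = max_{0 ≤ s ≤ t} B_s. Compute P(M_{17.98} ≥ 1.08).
P(M_{17.98} ≥ 1.08) = 2·P(B_{17.98} ≥ 1.08) = 2(1 − Φ(1.08/√17.98)) ≈ 0.7990

By the reflection principle for Brownian motion, P(M_t ≥ a) = 2 · P(B_t ≥ a) for a ≥ 0. Since B_t ~ N(0, t), P(B_t ≥ 1.08) = 1 − Φ(1.08/√t) = 1 − Φ(1.08/√17.98) = 1 − Φ(0.2547). So
  P(M_{17.98} ≥ 1.08) = 2(1 − Φ(0.2547)) ≈ 0.7990.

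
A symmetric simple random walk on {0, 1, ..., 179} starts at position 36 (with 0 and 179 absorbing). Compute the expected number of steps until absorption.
E[τ | X_0 = 36] = 5148

Let v_k = E[τ | X_0 = k]. Boundary: v_0 = v_179 = 0. Recurrence: v_k = 1 + (v_{k-1} + v_{k+1})/2 for 1 ≤ k ≤ 178. The particular solution to v_k − (v_{k-1} + v_{k+1})/2 = 1 is v_k = −k^2. Adding homogeneous solution A + B k and matching boundaries gives v_k = k (179 − k). Substituting k = 36: v_36 = 36 · 143 = 5148.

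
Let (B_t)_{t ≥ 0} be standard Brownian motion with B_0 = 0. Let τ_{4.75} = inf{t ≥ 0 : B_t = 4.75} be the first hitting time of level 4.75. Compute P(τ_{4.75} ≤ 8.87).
P(τ_{4.75} ≤ 8.87) = 2(1 − Φ(4.75/√8.87)) = 2(1 − Φ(1.5949)) ≈ 0.1107

By the reflection principle for standard BM, P(τ_b ≤ t) = 2 · P(B_t ≥ b). Since B_t ~ N(0, t), P(B_t ≥ 4.75) = 1 − Φ(4.75/√t) = 1 − Φ(4.75/√8.87) = 1 − Φ(1.5949) ≈ 0.05537. Doubling: P(τ_{4.75} ≤ 8.87) ≈ 2 · 0.05537 = 0.11074 ≈ 0.1107.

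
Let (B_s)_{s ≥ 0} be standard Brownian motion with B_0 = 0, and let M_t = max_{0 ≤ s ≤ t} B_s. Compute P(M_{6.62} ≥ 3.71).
P(M_{6.62} ≥ 3.71) = 2·P(B_{6.62} ≥ 3.71) = 2(1 − Φ(3.71/√6.62)) ≈ 0.1493

By the reflection principle for Brownian motion, P(M_t ≥ a) = 2 · P(B_t ≥ a) for a ≥ 0. Since B_t ~ N(0, t), P(B_t ≥ 3.71) = 1 − Φ(3.71/√t) = 1 − Φ(3.71/√6.62) = 1 − Φ(1.4419). So
  P(M_{6.62} ≥ 3.71) = 2(1 − Φ(1.4419)) ≈ 0.1493.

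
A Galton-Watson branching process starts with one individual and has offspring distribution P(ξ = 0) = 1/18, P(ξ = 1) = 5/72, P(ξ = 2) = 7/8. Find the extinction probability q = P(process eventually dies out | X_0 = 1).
q = 4/63

The pgf is f(s) = 1/18 + 5/72·s + 7/8·s². The extinction probability q is the smallest fixed point of f in [0, 1]. Setting s = f(s):
  7/8·s² + (5/72 − 1)·s + 1/18 = 0
  7/8·s² − (1/18 + 7/8)·s + 1/18 = 0
which factors as (s − 1)·(7/8·s − 1/18) = 0, giving roots s = 1 and s = (1/18)/(7/8) = 4/63.
Mean offspring μ = 5/72 + 2·7/8 = 131/72 > 1 (supercritical), so q < 1. The extinction probability is the smaller root: q = (1/18)/(7/8) = 4/63.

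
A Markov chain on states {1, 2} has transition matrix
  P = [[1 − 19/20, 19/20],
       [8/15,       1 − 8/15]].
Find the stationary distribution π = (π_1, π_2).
π_1 = 32/89, π_2 = 57/89

Solve πP = π with π_1 + π_2 = 1. From πP = π: π_1 · (1 − 19/20) + π_2 · 8/15 = π_1 ⇒ π_2 · 8/15 = π_1 · 19/20 ⇒ π_2/π_1 = (19/20)/(8/15) = 57/32. Together with π_1 + π_2 = 1:
  π_1 = (8/15)/(19/20 + 8/15) = (8/15)/(89/60) = 32/89,
  π_2 = (19/20)/(19/20 + 8/15) = (19/20)/(89/60) = 57/89.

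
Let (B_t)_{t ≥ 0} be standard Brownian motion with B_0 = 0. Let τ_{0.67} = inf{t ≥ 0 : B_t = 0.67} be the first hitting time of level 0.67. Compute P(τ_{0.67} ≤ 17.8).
P(τ_{0.67} ≤ 17.8) = 2(1 − Φ(0.67/√17.8)) = 2(1 − Φ(0.1588)) ≈ 0.8738

By the reflection principle for standard BM, P(τ_b ≤ t) = 2 · P(B_t ≥ b). Since B_t ~ N(0, t), P(B_t ≥ 0.67) = 1 − Φ(0.67/√t) = 1 − Φ(0.67/√17.8) = 1 − Φ(0.1588) ≈ 0.43691. Doubling: P(τ_{0.67} ≤ 17.8) ≈ 2 · 0.43691 = 0.87382 ≈ 0.8738.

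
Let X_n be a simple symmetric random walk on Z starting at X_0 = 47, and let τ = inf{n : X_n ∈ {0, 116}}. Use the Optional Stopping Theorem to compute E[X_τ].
E[X_τ] = 47

X_n is a martingale and τ is a bounded-mean stopping time (indeed τ is finite a.s. with bounded expectation since the walk is in a bounded region). By the OST, E[X_τ] = E[X_0] = 47. Equivalently: E[X_τ] = 116 · P(hit 116 first) + 0 · P(hit 0 first) = 116 · (47/116) = 47.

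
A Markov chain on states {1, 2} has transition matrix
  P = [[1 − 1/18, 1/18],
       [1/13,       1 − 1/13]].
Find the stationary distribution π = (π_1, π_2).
π_1 = 18/31, π_2 = 13/31

Solve πP = π with π_1 + π_2 = 1. From πP = π: π_1 · (1 − 1/18) + π_2 · 1/13 = π_1 ⇒ π_2 · 1/13 = π_1 · 1/18 ⇒ π_2/π_1 = (1/18)/(1/13) = 13/18. Together with π_1 + π_2 = 1:
  π_1 = (1/13)/(1/18 + 1/13) = (1/13)/(31/234) = 18/31,
  π_2 = (1/18)/(1/18 + 1/13) = (1/18)/(31/234) = 13/31.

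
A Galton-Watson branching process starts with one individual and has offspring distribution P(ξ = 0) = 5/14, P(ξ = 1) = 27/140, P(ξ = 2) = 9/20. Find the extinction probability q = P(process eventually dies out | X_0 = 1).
q = 50/63

The pgf is f(s) = 5/14 + 27/140·s + 9/20·s². The extinction probability q is the smallest fixed point of f in [0, 1]. Setting s = f(s):
  9/20·s² + (27/140 − 1)·s + 5/14 = 0
  9/20·s² − (5/14 + 9/20)·s + 5/14 = 0
which factors as (s − 1)·(9/20·s − 5/14) = 0, giving roots s = 1 and s = (5/14)/(9/20) = 50/63.
Mean offspring μ = 27/140 + 2·9/20 = 153/140 > 1 (supercritical), so q < 1. The extinction probability is the smaller root: q = (5/14)/(9/20) = 50/63.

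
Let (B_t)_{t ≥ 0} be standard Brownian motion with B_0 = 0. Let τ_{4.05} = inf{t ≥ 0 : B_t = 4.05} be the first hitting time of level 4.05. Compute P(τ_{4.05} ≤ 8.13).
P(τ_{4.05} ≤ 8.13) = 2(1 − Φ(4.05/√8.13)) = 2(1 − Φ(1.4204)) ≈ 0.1555

By the reflection principle for standard BM, P(τ_b ≤ t) = 2 · P(B_t ≥ b). Since B_t ~ N(0, t), P(B_t ≥ 4.05) = 1 − Φ(4.05/√t) = 1 − Φ(4.05/√8.13) = 1 − Φ(1.4204) ≈ 0.07775. Doubling: P(τ_{4.05} ≤ 8.13) ≈ 2 · 0.07775 = 0.15550 ≈ 0.1555.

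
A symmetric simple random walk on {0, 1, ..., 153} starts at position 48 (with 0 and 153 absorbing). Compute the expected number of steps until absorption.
E[τ | X_0 = 48] = 5040

Let v_k = E[τ | X_0 = k]. Boundary: v_0 = v_153 = 0. Recurrence: v_k = 1 + (v_{k-1} + v_{k+1})/2 for 1 ≤ k ≤ 152. The particular solution to v_k − (v_{k-1} + v_{k+1})/2 = 1 is v_k = −k^2. Adding homogeneous solution A + B k and matching boundaries gives v_k = k (153 − k). Substituting k = 48: v_48 = 48 · 105 = 5040.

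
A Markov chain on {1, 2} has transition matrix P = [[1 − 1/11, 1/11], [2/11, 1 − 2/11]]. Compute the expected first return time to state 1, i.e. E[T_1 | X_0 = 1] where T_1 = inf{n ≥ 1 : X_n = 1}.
E[T_1 | X_0 = 1] = 1/π_1 = 3/2

For an irreducible recurrent Markov chain with stationary distribution π, E[T_i | X_0 = i] = 1/π_i (Kac's formula). Here π_1 = (2/11)/(1/11 + 2/11) = (2/11)/(3/11) = 2/3, so E[T_1 | X_0 = 1] = 1/π_1 = (1/11 + 2/11)/(2/11) = (3/11)/(2/11) = 3/2.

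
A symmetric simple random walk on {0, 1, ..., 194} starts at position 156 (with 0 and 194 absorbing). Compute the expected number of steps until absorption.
E[τ | X_0 = 156] = 5928

Let v_k = E[τ | X_0 = k]. Boundary: v_0 = v_194 = 0. Recurrence: v_k = 1 + (v_{k-1} + v_{k+1})/2 for 1 ≤ k ≤ 193. The particular solution to v_k − (v_{k-1} + v_{k+1})/2 = 1 is v_k = −k^2. Adding homogeneous solution A + B k and matching boundaries gives v_k = k (194 − k). Substituting k = 156: v_156 = 156 · 38 = 5928.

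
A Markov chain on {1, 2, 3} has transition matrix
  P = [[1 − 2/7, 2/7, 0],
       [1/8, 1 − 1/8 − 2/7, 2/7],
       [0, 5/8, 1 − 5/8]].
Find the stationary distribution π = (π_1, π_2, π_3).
π = (245/1061, 560/1061, 256/1061)

This is a birth-death chain on three states, which satisfies detailed balance: π_1 · P_{12} = π_2 · P_{21} and π_2 · P_{23} = π_3 · P_{32}.
From π_1 · 2/7 = π_2 · 1/8: π_2/π_1 = (2/7)/(1/8) = 16/7.
From π_2 · 2/7 = π_3 · 5/8: π_3/π_2 = (2/7)/(5/8) = 16/35.
Take π_1 proportional to 1; then unnormalized π = (1, 16/7, 256/245). Normalize by dividing by the sum 1061/245:
  π = (245/1061, 560/1061, 256/1061).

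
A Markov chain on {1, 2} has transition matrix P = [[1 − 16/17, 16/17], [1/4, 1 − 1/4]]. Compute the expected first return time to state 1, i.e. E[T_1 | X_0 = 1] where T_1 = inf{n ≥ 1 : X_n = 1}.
E[T_1 | X_0 = 1] = 1/π_1 = 81/17

For an irreducible recurrent Markov chain with stationary distribution π, E[T_i | X_0 = i] = 1/π_i (Kac's formula). Here π_1 = (1/4)/(16/17 + 1/4) = (1/4)/(81/68) = 17/81, so E[T_1 | X_0 = 1] = 1/π_1 = (16/17 + 1/4)/(1/4) = (81/68)/(1/4) = 81/17.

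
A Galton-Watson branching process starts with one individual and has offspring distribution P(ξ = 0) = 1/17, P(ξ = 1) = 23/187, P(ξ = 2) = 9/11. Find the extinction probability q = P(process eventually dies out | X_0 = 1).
q = 11/153

The pgf is f(s) = 1/17 + 23/187·s + 9/11·s². The extinction probability q is the smallest fixed point of f in [0, 1]. Setting s = f(s):
  9/11·s² + (23/187 − 1)·s + 1/17 = 0
  9/11·s² − (1/17 + 9/11)·s + 1/17 = 0
which factors as (s − 1)·(9/11·s − 1/17) = 0, giving roots s = 1 and s = (1/17)/(9/11) = 11/153.
Mean offspring μ = 23/187 + 2·9/11 = 329/187 > 1 (supercritical), so q < 1. The extinction probability is the smaller root: q = (1/17)/(9/11) = 11/153.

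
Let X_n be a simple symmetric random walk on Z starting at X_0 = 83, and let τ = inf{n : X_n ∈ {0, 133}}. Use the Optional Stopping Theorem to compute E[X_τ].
E[X_τ] = 83

X_n is a martingale and τ is a bounded-mean stopping time (indeed τ is finite a.s. with bounded expectation since the walk is in a bounded region). By the OST, E[X_τ] = E[X_0] = 83. Equivalently: E[X_τ] = 133 · P(hit 133 first) + 0 · P(hit 0 first) = 133 · (83/133) = 83.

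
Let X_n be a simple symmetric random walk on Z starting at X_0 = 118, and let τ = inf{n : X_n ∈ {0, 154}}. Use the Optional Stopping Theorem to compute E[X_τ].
E[X_τ] = 118

X_n is a martingale and τ is a bounded-mean stopping time (indeed τ is finite a.s. with bounded expectation since the walk is in a bounded region). By the OST, E[X_τ] = E[X_0] = 118. Equivalently: E[X_τ] = 154 · P(hit 154 first) + 0 · P(hit 0 first) = 154 · (118/154) = 118.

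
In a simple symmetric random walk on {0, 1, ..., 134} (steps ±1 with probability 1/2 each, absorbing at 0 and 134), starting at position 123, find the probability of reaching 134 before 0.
P(hit 134 before 0) = 123/134

Let u_k = P(hit 134 before 0 | start at k). Then u_0 = 0, u_134 = 1, and u_k = u_{k-1}/2 + u_{k+1}/2 for 1 ≤ k ≤ 133. This harmonic recurrence is solved by u_k = k/134, giving u_123 = 123/134.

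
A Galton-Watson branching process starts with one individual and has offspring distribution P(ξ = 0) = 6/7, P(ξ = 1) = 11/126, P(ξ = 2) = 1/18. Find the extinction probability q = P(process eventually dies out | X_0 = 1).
q = 1

Mean offspring μ = 0·6/7 + 1·11/126 + 2·1/18 = 25/126 ≤ 1. For μ ≤ 1 with offspring not concentrated at 1, the Galton-Watson process goes extinct almost surely, so q = 1.
(Algebraic check: The pgf is f(s) = 6/7 + 11/126·s + 1/18·s². The extinction probability q is the smallest fixed point of f in [0, 1]. Setting s = f(s):
  1/18·s² + (11/126 − 1)·s + 6/7 = 0
  1/18·s² − (6/7 + 1/18)·s + 6/7 = 0
which factors as (s − 1)·(1/18·s − 6/7) = 0, giving roots s = 1 and s = (6/7)/(1/18) = 108/7. Since 108/7 ≥ 1, the smallest root in [0, 1] is s = 1.)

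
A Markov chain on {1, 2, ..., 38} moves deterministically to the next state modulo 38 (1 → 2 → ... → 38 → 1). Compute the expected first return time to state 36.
E[T_36 | X_0 = 36] = 38

The chain cycles deterministically, so starting at state 36 it returns in exactly 38 steps. Equivalently, the stationary distribution is uniform π_j = 1/38 for every state j, so by Kac's formula E[T_36] = 1/π_36 = 38.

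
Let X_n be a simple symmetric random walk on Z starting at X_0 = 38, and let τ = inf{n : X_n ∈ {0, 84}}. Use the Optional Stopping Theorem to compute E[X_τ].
E[X_τ] = 38

X_n is a martingale and τ is a bounded-mean stopping time (indeed τ is finite a.s. with bounded expectation since the walk is in a bounded region). By the OST, E[X_τ] = E[X_0] = 38. Equivalently: E[X_τ] = 84 · P(hit 84 first) + 0 · P(hit 0 first) = 84 · (38/84) = 38.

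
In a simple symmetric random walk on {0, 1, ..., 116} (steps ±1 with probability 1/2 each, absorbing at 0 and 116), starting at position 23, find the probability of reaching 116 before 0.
P(hit 116 before 0) = 23/116

Let u_k = P(hit 116 before 0 | start at k). Then u_0 = 0, u_116 = 1, and u_k = u_{k-1}/2 + u_{k+1}/2 for 1 ≤ k ≤ 115. This harmonic recurrence is solved by u_k = k/116, giving u_23 = 23/116.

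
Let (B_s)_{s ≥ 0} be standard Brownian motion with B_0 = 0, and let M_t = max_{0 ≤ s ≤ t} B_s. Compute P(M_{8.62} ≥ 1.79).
P(M_{8.62} ≥ 1.79) = 2·P(B_{8.62} ≥ 1.79) = 2(1 − Φ(1.79/√8.62)) ≈ 0.5421

By the reflection principle for Brownian motion, P(M_t ≥ a) = 2 · P(B_t ≥ a) for a ≥ 0. Since B_t ~ N(0, t), P(B_t ≥ 1.79) = 1 − Φ(1.79/√t) = 1 − Φ(1.79/√8.62) = 1 − Φ(0.6097). So
  P(M_{8.62} ≥ 1.79) = 2(1 − Φ(0.6097)) ≈ 0.5421.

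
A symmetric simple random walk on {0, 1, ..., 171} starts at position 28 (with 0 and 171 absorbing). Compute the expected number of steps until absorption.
E[τ | X_0 = 28] = 4004

Let v_k = E[τ | X_0 = k]. Boundary: v_0 = v_171 = 0. Recurrence: v_k = 1 + (v_{k-1} + v_{k+1})/2 for 1 ≤ k ≤ 170. The particular solution to v_k − (v_{k-1} + v_{k+1})/2 = 1 is v_k = −k^2. Adding homogeneous solution A + B k and matching boundaries gives v_k = k (171 − k). Substituting k = 28: v_28 = 28 · 143 = 4004.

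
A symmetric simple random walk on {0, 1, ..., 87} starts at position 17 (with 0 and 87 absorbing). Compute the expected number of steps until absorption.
E[τ | X_0 = 17] = 1190

Let v_k = E[τ | X_0 = k]. Boundary: v_0 = v_87 = 0. Recurrence: v_k = 1 + (v_{k-1} + v_{k+1})/2 for 1 ≤ k ≤ 86. The particular solution to v_k − (v_{k-1} + v_{k+1})/2 = 1 is v_k = −k^2. Adding homogeneous solution A + B k and matching boundaries gives v_k = k (87 − k). Substituting k = 17: v_17 = 17 · 70 = 1190.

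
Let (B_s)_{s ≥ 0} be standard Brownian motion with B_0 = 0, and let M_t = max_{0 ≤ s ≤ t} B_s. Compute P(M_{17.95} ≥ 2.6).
P(M_{17.95} ≥ 2.6) = 2·P(B_{17.95} ≥ 2.6) = 2(1 − Φ(2.6/√17.95)) ≈ 0.5394

By the reflection principle for Brownian motion, P(M_t ≥ a) = 2 · P(B_t ≥ a) for a ≥ 0. Since B_t ~ N(0, t), P(B_t ≥ 2.6) = 1 − Φ(2.6/√t) = 1 − Φ(2.6/√17.95) = 1 − Φ(0.6137). So
  P(M_{17.95} ≥ 2.6) = 2(1 − Φ(0.6137)) ≈ 0.5394.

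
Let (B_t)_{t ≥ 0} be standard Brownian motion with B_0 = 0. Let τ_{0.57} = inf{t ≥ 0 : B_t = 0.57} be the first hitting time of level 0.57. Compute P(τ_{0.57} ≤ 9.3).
P(τ_{0.57} ≤ 9.3) = 2(1 − Φ(0.57/√9.3)) = 2(1 − Φ(0.1869)) ≈ 0.8517

By the reflection principle for standard BM, P(τ_b ≤ t) = 2 · P(B_t ≥ b). Since B_t ~ N(0, t), P(B_t ≥ 0.57) = 1 − Φ(0.57/√t) = 1 − Φ(0.57/√9.3) = 1 − Φ(0.1869) ≈ 0.42587. Doubling: P(τ_{0.57} ≤ 9.3) ≈ 2 · 0.42587 = 0.85174 ≈ 0.8517.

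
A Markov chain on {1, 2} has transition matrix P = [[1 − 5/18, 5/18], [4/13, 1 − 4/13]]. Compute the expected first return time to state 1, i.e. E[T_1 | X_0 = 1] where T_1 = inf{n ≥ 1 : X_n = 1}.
E[T_1 | X_0 = 1] = 1/π_1 = 137/72

For an irreducible recurrent Markov chain with stationary distribution π, E[T_i | X_0 = i] = 1/π_i (Kac's formula). Here π_1 = (4/13)/(5/18 + 4/13) = (4/13)/(137/234) = 72/137, so E[T_1 | X_0 = 1] = 1/π_1 = (5/18 + 4/13)/(4/13) = (137/234)/(4/13) = 137/72.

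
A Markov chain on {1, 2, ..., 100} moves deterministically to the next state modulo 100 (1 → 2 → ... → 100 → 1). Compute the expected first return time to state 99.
E[T_99 | X_0 = 99] = 100

The chain cycles deterministically, so starting at state 99 it returns in exactly 100 steps. Equivalently, the stationary distribution is uniform π_j = 1/100 for every state j, so by Kac's formula E[T_99] = 1/π_99 = 100.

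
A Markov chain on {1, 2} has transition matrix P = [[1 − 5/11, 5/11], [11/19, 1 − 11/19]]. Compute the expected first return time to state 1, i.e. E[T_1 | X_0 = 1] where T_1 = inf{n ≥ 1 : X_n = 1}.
E[T_1 | X_0 = 1] = 1/π_1 = 216/121

For an irreducible recurrent Markov chain with stationary distribution π, E[T_i | X_0 = i] = 1/π_i (Kac's formula). Here π_1 = (11/19)/(5/11 + 11/19) = (11/19)/(216/209) = 121/216, so E[T_1 | X_0 = 1] = 1/π_1 = (5/11 + 11/19)/(11/19) = (216/209)/(11/19) = 216/121.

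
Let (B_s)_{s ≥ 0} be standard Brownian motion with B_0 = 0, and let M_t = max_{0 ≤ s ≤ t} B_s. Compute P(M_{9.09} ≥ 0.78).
P(M_{9.09} ≥ 0.78) = 2·P(B_{9.09} ≥ 0.78) = 2(1 − Φ(0.78/√9.09)) ≈ 0.7959

By the reflection principle for Brownian motion, P(M_t ≥ a) = 2 · P(B_t ≥ a) for a ≥ 0. Since B_t ~ N(0, t), P(B_t ≥ 0.78) = 1 − Φ(0.78/√t) = 1 − Φ(0.78/√9.09) = 1 − Φ(0.2587). So
  P(M_{9.09} ≥ 0.78) = 2(1 − Φ(0.2587)) ≈ 0.7959.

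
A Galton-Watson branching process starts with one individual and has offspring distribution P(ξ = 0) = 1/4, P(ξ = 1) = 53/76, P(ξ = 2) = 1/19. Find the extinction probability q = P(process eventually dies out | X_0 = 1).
q = 1

Mean offspring μ = 0·1/4 + 1·53/76 + 2·1/19 = 61/76 ≤ 1. For μ ≤ 1 with offspring not concentrated at 1, the Galton-Watson process goes extinct almost surely, so q = 1.
(Algebraic check: The pgf is f(s) = 1/4 + 53/76·s + 1/19·s². The extinction probability q is the smallest fixed point of f in [0, 1]. Setting s = f(s):
  1/19·s² + (53/76 − 1)·s + 1/4 = 0
  1/19·s² − (1/4 + 1/19)·s + 1/4 = 0
which factors as (s − 1)·(1/19·s − 1/4) = 0, giving roots s = 1 and s = (1/4)/(1/19) = 19/4. Since 19/4 ≥ 1, the smallest root in [0, 1] is s = 1.)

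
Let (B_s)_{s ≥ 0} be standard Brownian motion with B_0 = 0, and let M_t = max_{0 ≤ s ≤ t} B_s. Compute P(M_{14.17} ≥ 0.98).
P(M_{14.17} ≥ 0.98) = 2·P(B_{14.17} ≥ 0.98) = 2(1 − Φ(0.98/√14.17)) ≈ 0.7946

By the reflection principle for Brownian motion, P(M_t ≥ a) = 2 · P(B_t ≥ a) for a ≥ 0. Since B_t ~ N(0, t), P(B_t ≥ 0.98) = 1 − Φ(0.98/√t) = 1 − Φ(0.98/√14.17) = 1 − Φ(0.2603). So
  P(M_{14.17} ≥ 0.98) = 2(1 − Φ(0.2603)) ≈ 0.7946.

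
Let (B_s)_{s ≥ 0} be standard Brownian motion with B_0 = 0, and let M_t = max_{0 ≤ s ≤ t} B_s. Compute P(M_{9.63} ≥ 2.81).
P(M_{9.63} ≥ 2.81) = 2·P(B_{9.63} ≥ 2.81) = 2(1 − Φ(2.81/√9.63)) ≈ 0.3652

By the reflection principle for Brownian motion, P(M_t ≥ a) = 2 · P(B_t ≥ a) for a ≥ 0. Since B_t ~ N(0, t), P(B_t ≥ 2.81) = 1 − Φ(2.81/√t) = 1 − Φ(2.81/√9.63) = 1 − Φ(0.9055). So
  P(M_{9.63} ≥ 2.81) = 2(1 − Φ(0.9055)) ≈ 0.3652.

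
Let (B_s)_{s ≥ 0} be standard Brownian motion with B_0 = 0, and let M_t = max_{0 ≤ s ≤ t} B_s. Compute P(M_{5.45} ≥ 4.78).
P(M_{5.45} ≥ 4.78) = 2·P(B_{5.45} ≥ 4.78) = 2(1 − Φ(4.78/√5.45)) ≈ 0.0406

By the reflection principle for Brownian motion, P(M_t ≥ a) = 2 · P(B_t ≥ a) for a ≥ 0. Since B_t ~ N(0, t), P(B_t ≥ 4.78) = 1 − Φ(4.78/√t) = 1 − Φ(4.78/√5.45) = 1 − Φ(2.0475). So
  P(M_{5.45} ≥ 4.78) = 2(1 − Φ(2.0475)) ≈ 0.0406.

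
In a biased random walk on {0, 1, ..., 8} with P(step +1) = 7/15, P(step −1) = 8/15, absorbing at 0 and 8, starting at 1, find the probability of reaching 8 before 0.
P(hit 8 before 0) = (1 − (8/7)^1) / (1 − (8/7)^8) = 823543/11012415

Let u_k denote P(reach 8 before 0 | start at k). Boundary: u_0 = 0, u_8 = 1. Recurrence: u_k = 7/15·u_{k+1} + 8/15·u_{k-1} for 1 ≤ k ≤ 7. Try u_k = A + B·r^k with r = q/p = (8/15)/(7/15) = 8/7. Substitution satisfies the recurrence; boundary conditions give:
  u_k = (1 − r^k) / (1 − r^N) = (1 − (8/7)^1) / (1 − (8/7)^8) = 823543/11012415.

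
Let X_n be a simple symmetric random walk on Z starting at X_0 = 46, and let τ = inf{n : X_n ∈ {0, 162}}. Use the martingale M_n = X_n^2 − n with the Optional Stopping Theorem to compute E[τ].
E[τ] = 5336

M_n = X_n^2 − n is a martingale (since E[X_{n+1}^2 | F_n] = X_n^2 + 1). By OST (τ has finite mean in a bounded region), E[M_τ] = E[M_0] = X_0^2 − 0 = 46^2 = 2116. Also E[M_τ] = E[X_τ^2] − E[τ]. The walk exits at 0 or 162, with P(hit 162 first) = 46/162, so E[X_τ^2] = 162^2 · 46/162 + 0 = 7452. Thus E[τ] = E[X_τ^2] − E[M_τ] = 7452 − 2116 = 5336 = 46(162 − 46) = 5336.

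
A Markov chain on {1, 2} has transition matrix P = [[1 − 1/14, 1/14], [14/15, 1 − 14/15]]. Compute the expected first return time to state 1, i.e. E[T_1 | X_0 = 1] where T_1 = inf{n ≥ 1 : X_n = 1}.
E[T_1 | X_0 = 1] = 1/π_1 = 211/196

For an irreducible recurrent Markov chain with stationary distribution π, E[T_i | X_0 = i] = 1/π_i (Kac's formula). Here π_1 = (14/15)/(1/14 + 14/15) = (14/15)/(211/210) = 196/211, so E[T_1 | X_0 = 1] = 1/π_1 = (1/14 + 14/15)/(14/15) = (211/210)/(14/15) = 211/196.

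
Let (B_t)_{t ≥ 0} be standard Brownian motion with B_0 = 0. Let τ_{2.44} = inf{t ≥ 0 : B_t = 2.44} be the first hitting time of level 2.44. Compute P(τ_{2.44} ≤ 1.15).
P(τ_{2.44} ≤ 1.15) = 2(1 − Φ(2.44/√1.15)) = 2(1 − Φ(2.2753)) ≈ 0.0229

By the reflection principle for standard BM, P(τ_b ≤ t) = 2 · P(B_t ≥ b). Since B_t ~ N(0, t), P(B_t ≥ 2.44) = 1 − Φ(2.44/√t) = 1 − Φ(2.44/√1.15) = 1 − Φ(2.2753) ≈ 0.01144. Doubling: P(τ_{2.44} ≤ 1.15) ≈ 2 · 0.01144 = 0.02288 ≈ 0.0229.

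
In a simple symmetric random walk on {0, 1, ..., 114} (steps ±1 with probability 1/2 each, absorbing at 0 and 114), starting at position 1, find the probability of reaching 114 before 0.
P(hit 114 before 0) = 1/114

Let u_k = P(hit 114 before 0 | start at k). Then u_0 = 0, u_114 = 1, and u_k = u_{k-1}/2 + u_{k+1}/2 for 1 ≤ k ≤ 113. This harmonic recurrence is solved by u_k = k/114, giving u_1 = 1/114.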